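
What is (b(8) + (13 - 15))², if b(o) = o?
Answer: 36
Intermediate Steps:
(b(8) + (13 - 15))² = (8 + (13 - 15))² = (8 - 2)² = 6² = 36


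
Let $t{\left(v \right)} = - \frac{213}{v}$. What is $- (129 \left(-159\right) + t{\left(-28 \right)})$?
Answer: $\frac{574095}{28} \approx 20503.0$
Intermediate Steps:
$- (129 \left(-159\right) + t{\left(-28 \right)}) = - (129 \left(-159\right) - \frac{213}{-28}) = - (-20511 - - \frac{213}{28}) = - (-20511 + \frac{213}{28}) = \left(-1\right) \left(- \frac{574095}{28}\right) = \frac{574095}{28}$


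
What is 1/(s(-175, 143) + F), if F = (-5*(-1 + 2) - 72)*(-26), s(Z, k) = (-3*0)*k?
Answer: 1/2002 ≈ 0.00049950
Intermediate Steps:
s(Z, k) = 0 (s(Z, k) = 0*k = 0)
F = 2002 (F = (-5*1 - 72)*(-26) = (-5 - 72)*(-26) = -77*(-26) = 2002)
1/(s(-175, 143) + F) = 1/(0 + 2002) = 1/2002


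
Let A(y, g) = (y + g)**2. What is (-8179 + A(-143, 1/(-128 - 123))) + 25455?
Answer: 2376784512/63001 ≈ 37726.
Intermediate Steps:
A(y, g) = (g + y)**2
(-8179 + A(-143, 1/(-128 - 123))) + 25455 = (-8179 + (1/(-128 - 123) - 143)**2) + 25455 = (-8179 + (1/(-251) - 143)**2) + 25455 = (-8179 + (-1/251 - 143)**2) + 25455 = (-8179 + (-35894/251)**2) + 25455 = (-8179 + 1288379236/63001) + 25455 = 773094057/63001 + 25455 = 2376784512/63001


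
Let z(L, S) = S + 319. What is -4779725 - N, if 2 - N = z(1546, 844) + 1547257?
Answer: -3231307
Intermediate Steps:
z(L, S) = 319 + S
N = -1548418 (N = 2 - ((319 + 844) + 1547257) = 2 - (1163 + 1547257) = 2 - 1*1548420 = 2 - 1548420 = -1548418)
-4779725 - N = -4779725 - 1*(-1548418) = -4779725 + 1548418 = -3231307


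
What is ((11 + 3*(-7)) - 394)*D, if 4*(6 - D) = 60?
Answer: 3636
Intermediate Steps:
D = -9 (D = 6 - ¼*60 = 6 - 15 = -9)
((11 + 3*(-7)) - 394)*D = ((11 + 3*(-7)) - 394)*(-9) = ((11 - 21) - 394)*(-9) = (-10 - 394)*(-9) = -404*(-9) = 3636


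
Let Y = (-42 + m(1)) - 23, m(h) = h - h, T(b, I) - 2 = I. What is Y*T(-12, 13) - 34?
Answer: -1009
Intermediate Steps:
T(b, I) = 2 + I
m(h) = 0
Y = -65 (Y = (-42 + 0) - 23 = -42 - 23 = -65)
Y*T(-12, 13) - 34 = -65*(2 + 13) - 34 = -65*15 - 34 = -975 - 34 = -1009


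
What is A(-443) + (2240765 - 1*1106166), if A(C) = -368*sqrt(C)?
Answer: 1134599 - 368*I*sqrt(443) ≈ 1.1346e+6 - 7745.5*I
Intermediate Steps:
A(-443) + (2240765 - 1*1106166) = -368*I*sqrt(443) + (2240765 - 1*1106166) = -368*I*sqrt(443) + (2240765 - 1106166) = -368*I*sqrt(443) + 1134599 = 1134599 - 368*I*sqrt(443)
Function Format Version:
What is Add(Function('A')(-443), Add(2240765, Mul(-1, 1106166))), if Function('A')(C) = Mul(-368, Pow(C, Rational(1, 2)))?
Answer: Add(1134599, Mul(-368, I, Pow(443, Rational(1, 2)))) ≈ Add(1.1346e+6, Mul(-7745.5, I))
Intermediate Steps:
Add(Function('A')(-443), Add(2240765, Mul(-1, 1106166))) = Add(Mul(-368, Pow(-443, Rational(1, 2))), Add(2240765, Mul(-1, 1106166))) = Add(Mul(-368, Mul(I, Pow(443, Rational(1, 2)))), Add(2240765, -1106166)) = Add(Mul(-368, I, Pow(443, Rational(1, 2))), 1134599) = Add(1134599, Mul(-368, I, Pow(443, Rational(1, 2))))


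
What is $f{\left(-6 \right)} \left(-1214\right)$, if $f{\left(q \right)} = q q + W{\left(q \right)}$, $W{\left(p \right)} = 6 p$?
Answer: $0$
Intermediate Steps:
$f{\left(q \right)} = q^{2} + 6 q$ ($f{\left(q \right)} = q q + 6 q = q^{2} + 6 q$)
$f{\left(-6 \right)} \left(-1214\right) = - 6 \left(6 - 6\right) \left(-1214\right) = \left(-6\right) 0 \left(-1214\right) = 0 \left(-1214\right) = 0$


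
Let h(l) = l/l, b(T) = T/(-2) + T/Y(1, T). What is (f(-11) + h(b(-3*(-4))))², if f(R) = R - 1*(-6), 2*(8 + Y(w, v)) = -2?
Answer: 16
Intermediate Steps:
Y(w, v) = -9 (Y(w, v) = -8 + (½)*(-2) = -8 - 1 = -9)
f(R) = 6 + R (f(R) = R + 6 = 6 + R)
b(T) = -11*T/18 (b(T) = T/(-2) + T/(-9) = T*(-½) + T*(-⅑) = -T/2 - T/9 = -11*T/18)
h(l) = 1
(f(-11) + h(b(-3*(-4))))² = ((6 - 11) + 1)² = (-5 + 1)² = (-4)² = 16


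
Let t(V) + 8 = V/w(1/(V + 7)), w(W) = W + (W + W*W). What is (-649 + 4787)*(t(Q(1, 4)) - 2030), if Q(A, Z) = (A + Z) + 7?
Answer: -103656900/13 ≈ -7.9736e+6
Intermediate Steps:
w(W) = W² + 2*W (w(W) = W + (W + W²) = W² + 2*W)
Q(A, Z) = 7 + A + Z
t(V) = -8 + V*(7 + V)/(2 + 1/(7 + V)) (t(V) = -8 + V/(((2 + 1/(V + 7))/(V + 7))) = -8 + V/(((2 + 1/(7 + V))/(7 + V))) = -8 + V*((7 + V)/(2 + 1/(7 + V))) = -8 + V*(7 + V)/(2 + 1/(7 + V)))
(-649 + 4787)*(t(Q(1, 4)) - 2030) = (-649 + 4787)*((-120 - 16*(7 + 1 + 4) + (7 + 1 + 4)*(7 + (7 + 1 + 4))²)/(15 + 2*(7 + 1 + 4)) - 2030) = 4138*((-120 - 16*12 + 12*(7 + 12)²)/(15 + 2*12) - 2030) = 4138*((-120 - 192 + 12*19²)/(15 + 24) - 2030) = 4138*((-120 - 192 + 12*361)/39 - 2030) = 4138*((-120 - 192 + 4332)/39 - 2030) = 4138*((1/39)*4020 - 2030) = 4138*(1340/13 - 2030) = 4138*(-25050/13) = -103656900/13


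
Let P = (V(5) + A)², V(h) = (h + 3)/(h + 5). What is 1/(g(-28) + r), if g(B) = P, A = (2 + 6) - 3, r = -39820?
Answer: -25/994659 ≈ -2.5134e-5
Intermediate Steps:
V(h) = (3 + h)/(5 + h)
A = 5 (A = 8 - 3 = 5)
P = 841/25 (P = ((3 + 5)/(5 + 5) + 5)² = (8/10 + 5)² = ((⅒)*8 + 5)² = (⅘ + 5)² = (29/5)² = 841/25 ≈ 33.640)
g(B) = 841/25
1/(g(-28) + r) = 1/(841/25 - 39820) = 1/(-994659/25) = -25/994659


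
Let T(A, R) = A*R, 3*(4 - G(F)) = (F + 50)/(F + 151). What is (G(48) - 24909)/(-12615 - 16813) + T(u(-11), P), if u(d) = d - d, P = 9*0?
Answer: 14868383/17568516 ≈ 0.84631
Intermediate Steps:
G(F) = 4 - (50 + F)/(3*(151 + F)) (G(F) = 4 - (F + 50)/(3*(F + 151)) = 4 - (50 + F)/(3*(151 + F)))
P = 0
u(d) = 0
(G(48) - 24909)/(-12615 - 16813) + T(u(-11), P) = ((1762 + 11*48)/(3*(151 + 48)) - 24909)/(-12615 - 16813) + 0*0 = ((1/3)*(1762 + 528)/199 - 24909)/(-29428) + 0 = ((1/3)*(1/199)*2290 - 24909)*(-1/29428) + 0 = (2290/597 - 24909)*(-1/29428) + 0 = -14868383/597*(-1/29428) + 0 = 14868383/17568516 + 0 = 14868383/17568516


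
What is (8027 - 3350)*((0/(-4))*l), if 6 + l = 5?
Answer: 0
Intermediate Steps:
l = -1 (l = -6 + 5 = -1)
(8027 - 3350)*((0/(-4))*l) = (8027 - 3350)*((0/(-4))*(-1)) = 4677*((0*(-¼))*(-1)) = 4677*(0*(-1)) = 4677*0 = 0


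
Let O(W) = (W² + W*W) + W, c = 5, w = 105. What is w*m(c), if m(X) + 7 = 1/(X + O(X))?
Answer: -2933/4 ≈ -733.25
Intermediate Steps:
O(W) = W + 2*W² (O(W) = (W² + W²) + W = 2*W² + W = W + 2*W²)
m(X) = -7 + 1/(X + X*(1 + 2*X))
w*m(c) = 105*((½)*(1 - 14*5 - 14*5²)/(5*(1 + 5))) = 105*((½)*(⅕)*(1 - 70 - 14*25)/6) = 105*((½)*(⅕)*(⅙)*(1 - 70 - 350)) = 105*((½)*(⅕)*(⅙)*(-419)) = 105*(-419/60) = -2933/4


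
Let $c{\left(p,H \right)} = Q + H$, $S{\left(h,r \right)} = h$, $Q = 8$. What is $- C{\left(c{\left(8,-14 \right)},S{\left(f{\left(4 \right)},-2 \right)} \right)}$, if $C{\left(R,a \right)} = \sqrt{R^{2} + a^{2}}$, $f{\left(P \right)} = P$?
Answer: $- 2 \sqrt{13} \approx -7.2111$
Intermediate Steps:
$c{\left(p,H \right)} = 8 + H$
$- C{\left(c{\left(8,-14 \right)},S{\left(f{\left(4 \right)},-2 \right)} \right)} = - \sqrt{\left(8 - 14\right)^{2} + 4^{2}} = - \sqrt{\left(-6\right)^{2} + 16} = - \sqrt{36 + 16} = - \sqrt{52} = - 2 \sqrt{13}$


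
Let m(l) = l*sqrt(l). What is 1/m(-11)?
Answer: I*sqrt(11)/121 ≈ 0.02741*I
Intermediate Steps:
m(l) = l**(3/2)
1/m(-11) = 1/((-11)**(3/2)) = 1/(-11*I*sqrt(11)) = I*sqrt(11)/121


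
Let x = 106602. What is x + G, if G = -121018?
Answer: -14416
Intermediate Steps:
x + G = 106602 - 121018 = -14416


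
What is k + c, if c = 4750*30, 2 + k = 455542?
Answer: 598040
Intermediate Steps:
k = 455540 (k = -2 + 455542 = 455540)
c = 142500
k + c = 455540 + 142500 = 598040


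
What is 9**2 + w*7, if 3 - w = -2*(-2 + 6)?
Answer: 158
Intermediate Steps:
w = 11 (w = 3 - (-2)*(-2 + 6) = 3 - (-2)*4 = 3 - 1*(-8) = 3 + 8 = 11)
9**2 + w*7 = 9**2 + 11*7 = 81 + 77 = 158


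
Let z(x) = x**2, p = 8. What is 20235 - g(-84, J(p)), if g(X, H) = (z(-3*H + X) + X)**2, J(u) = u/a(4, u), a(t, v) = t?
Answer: -64236021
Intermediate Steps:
J(u) = u/4
g(X, H) = (X + (X - 3*H)**2)**2 (g(X, H) = ((-3*H + X)**2 + X)**2 = ((X - 3*H)**2 + X)**2 = (X + (X - 3*H)**2)**2)
20235 - g(-84, J(p)) = 20235 - (-84 + (-1*(-84) + 3*((1/4)*8))**2)**2 = 20235 - (-84 + (84 + 3*2)**2)**2 = 20235 - (-84 + (84 + 6)**2)**2 = 20235 - (-84 + 90**2)**2 = 20235 - (-84 + 8100)**2 = 20235 - 1*8016**2 = 20235 - 1*64256256 = 20235 - 64256256 = -64236021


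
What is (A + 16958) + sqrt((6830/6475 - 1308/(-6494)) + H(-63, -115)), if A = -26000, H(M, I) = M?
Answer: -9042 + I*sqrt(1091684556152995)/4204865 ≈ -9042.0 + 7.8577*I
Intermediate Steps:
(A + 16958) + sqrt((6830/6475 - 1308/(-6494)) + H(-63, -115)) = (-26000 + 16958) + sqrt((6830/6475 - 1308/(-6494)) - 63) = -9042 + sqrt((6830*(1/6475) - 1308*(-1/6494)) - 63) = -9042 + sqrt((1366/1295 + 654/3247) - 63) = -9042 + sqrt(5282332/4204865 - 63) = -9042 + sqrt(-259624163/4204865) = -9042 + I*sqrt(1091684556152995)/4204865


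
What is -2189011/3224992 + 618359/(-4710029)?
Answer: -12304508119447/15189805844768 ≈ -0.81005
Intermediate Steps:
-2189011/3224992 + 618359/(-4710029) = -2189011*1/3224992 + 618359*(-1/4710029) = -2189011/3224992 - 618359/4710029 = -12304508119447/15189805844768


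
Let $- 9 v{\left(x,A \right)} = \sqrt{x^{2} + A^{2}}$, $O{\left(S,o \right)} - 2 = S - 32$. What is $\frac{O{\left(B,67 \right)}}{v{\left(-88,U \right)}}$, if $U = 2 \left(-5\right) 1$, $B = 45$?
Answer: $- \frac{135 \sqrt{1961}}{3922} \approx -1.5243$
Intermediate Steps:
$O{\left(S,o \right)} = -30 + S$ ($O{\left(S,o \right)} = 2 + \left(S - 32\right) = 2 + \left(-32 + S\right) = -30 + S$)
$U = -10$ ($U = \left(-10\right) 1 = -10$)
$v{\left(x,A \right)} = - \frac{\sqrt{A^{2} + x^{2}}}{9}$ ($v{\left(x,A \right)} = - \frac{\sqrt{x^{2} + A^{2}}}{9} = - \frac{\sqrt{A^{2} + x^{2}}}{9}$)
$\frac{O{\left(B,67 \right)}}{v{\left(-88,U \right)}} = \frac{-30 + 45}{\left(- \frac{1}{9}\right) \sqrt{\left(-10\right)^{2} + \left(-88\right)^{2}}} = \frac{15}{\left(- \frac{1}{9}\right) \sqrt{100 + 7744}} = \frac{15}{\left(- \frac{1}{9}\right) \sqrt{7844}} = \frac{15}{\left(- \frac{1}{9}\right) 2 \sqrt{1961}} = \frac{15}{\left(- \frac{2}{9}\right) \sqrt{1961}} = 15 \left(- \frac{9 \sqrt{1961}}{3922}\right) = - \frac{135 \sqrt{1961}}{3922}$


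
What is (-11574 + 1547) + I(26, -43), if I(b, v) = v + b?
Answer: -10044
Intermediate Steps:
I(b, v) = b + v
(-11574 + 1547) + I(26, -43) = (-11574 + 1547) + (26 - 43) = -10027 - 17 = -10044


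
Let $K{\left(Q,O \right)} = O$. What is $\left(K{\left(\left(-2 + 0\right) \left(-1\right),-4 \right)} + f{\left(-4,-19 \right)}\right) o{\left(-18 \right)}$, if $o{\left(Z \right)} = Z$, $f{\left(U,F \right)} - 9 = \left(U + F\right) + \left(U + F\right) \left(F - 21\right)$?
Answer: $-16236$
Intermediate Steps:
$f{\left(U,F \right)} = 9 + F + U + \left(-21 + F\right) \left(F + U\right)$ ($f{\left(U,F \right)} = 9 + \left(\left(U + F\right) + \left(U + F\right) \left(F - 21\right)\right) = 9 + \left(\left(F + U\right) + \left(F + U\right) \left(-21 + F\right)\right) = 9 + \left(\left(F + U\right) + \left(-21 + F\right) \left(F + U\right)\right) = 9 + \left(F + U + \left(-21 + F\right) \left(F + U\right)\right) = 9 + F + U + \left(-21 + F\right) \left(F + U\right)$)
$\left(K{\left(\left(-2 + 0\right) \left(-1\right),-4 \right)} + f{\left(-4,-19 \right)}\right) o{\left(-18 \right)} = \left(-4 - \left(-545 - 361\right)\right) \left(-18\right) = \left(-4 + \left(9 + 361 + 380 + 80 + 76\right)\right) \left(-18\right) = \left(-4 + 906\right) \left(-18\right) = 902 \left(-18\right) = -16236$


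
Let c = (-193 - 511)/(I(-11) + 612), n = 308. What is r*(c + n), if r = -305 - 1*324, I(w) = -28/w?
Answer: -163094668/845 ≈ -1.9301e+5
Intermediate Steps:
r = -629 (r = -305 - 324 = -629)
c = -968/845 (c = (-193 - 511)/(-28/(-11) + 612) = -704/(-28*(-1/11) + 612) = -704/(28/11 + 612) = -704/6760/11 = -704*11/6760 = -968/845 ≈ -1.1456)
r*(c + n) = -629*(-968/845 + 308) = -629*259292/845 = -163094668/845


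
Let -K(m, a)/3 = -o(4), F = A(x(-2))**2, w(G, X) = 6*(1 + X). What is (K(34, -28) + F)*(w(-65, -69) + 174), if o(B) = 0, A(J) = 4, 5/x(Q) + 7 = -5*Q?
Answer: -3744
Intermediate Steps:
x(Q) = 5/(-7 - 5*Q)
w(G, X) = 6 + 6*X
F = 16 (F = 4**2 = 16)
K(m, a) = 0 (K(m, a) = -(-3)*0 = -3*0 = 0)
(K(34, -28) + F)*(w(-65, -69) + 174) = (0 + 16)*((6 + 6*(-69)) + 174) = 16*((6 - 414) + 174) = 16*(-408 + 174) = 16*(-234) = -3744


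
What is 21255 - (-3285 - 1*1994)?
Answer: 26534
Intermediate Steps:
21255 - (-3285 - 1*1994) = 21255 - (-3285 - 1994) = 21255 - 1*(-5279) = 21255 + 5279 = 26534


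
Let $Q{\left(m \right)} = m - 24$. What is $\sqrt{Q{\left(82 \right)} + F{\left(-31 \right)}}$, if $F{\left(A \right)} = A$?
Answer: $3 \sqrt{3} \approx 5.1962$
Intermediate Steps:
$Q{\left(m \right)} = -24 + m$
$\sqrt{Q{\left(82 \right)} + F{\left(-31 \right)}} = \sqrt{\left(-24 + 82\right) - 31} = \sqrt{58 - 31} = \sqrt{27} = 3 \sqrt{3}$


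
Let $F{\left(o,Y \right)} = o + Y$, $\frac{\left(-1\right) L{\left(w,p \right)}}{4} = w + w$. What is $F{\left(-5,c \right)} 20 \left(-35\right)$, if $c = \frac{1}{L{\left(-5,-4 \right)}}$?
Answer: $\frac{6965}{2} \approx 3482.5$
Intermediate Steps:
$L{\left(w,p \right)} = - 8 w$ ($L{\left(w,p \right)} = - 4 \left(w + w\right) = - 4 \cdot 2 w = - 8 w$)
$c = \frac{1}{40}$ ($c = \frac{1}{\left(-8\right) \left(-5\right)} = \frac{1}{40} \approx 0.025$)
$F{\left(o,Y \right)} = Y + o$
$F{\left(-5,c \right)} 20 \left(-35\right) = \left(\frac{1}{40} - 5\right) 20 \left(-35\right) = \left(- \frac{199}{40}\right) 20 \left(-35\right) = \left(- \frac{199}{2}\right) \left(-35\right) = \frac{6965}{2}$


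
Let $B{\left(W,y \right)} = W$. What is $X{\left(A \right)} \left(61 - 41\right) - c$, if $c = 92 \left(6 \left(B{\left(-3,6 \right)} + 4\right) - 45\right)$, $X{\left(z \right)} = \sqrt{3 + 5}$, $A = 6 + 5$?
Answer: $3588 + 40 \sqrt{2} \approx 3644.6$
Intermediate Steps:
$A = 11$
$X{\left(z \right)} = 2 \sqrt{2}$ ($X{\left(z \right)} = \sqrt{8} = 2 \sqrt{2}$)
$c = -3588$ ($c = 92 \left(6 \left(-3 + 4\right) - 45\right) = 92 \left(6 \cdot 1 - 45\right) = 92 \left(6 - 45\right) = 92 \left(-39\right) = -3588$)
$X{\left(A \right)} \left(61 - 41\right) - c = 2 \sqrt{2} \left(61 - 41\right) - -3588 = 2 \sqrt{2} \cdot 20 + 3588 = 40 \sqrt{2} + 3588 = 3588 + 40 \sqrt{2}$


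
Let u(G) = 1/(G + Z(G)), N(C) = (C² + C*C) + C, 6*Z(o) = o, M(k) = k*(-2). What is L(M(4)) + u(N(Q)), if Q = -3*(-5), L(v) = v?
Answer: -8678/1085 ≈ -7.9982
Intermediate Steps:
M(k) = -2*k
Z(o) = o/6
Q = 15
N(C) = C + 2*C² (N(C) = (C² + C²) + C = 2*C² + C = C + 2*C²)
u(G) = 6/(7*G) (u(G) = 1/(G + G/6) = 1/(7*G/6) = 6/(7*G))
L(M(4)) + u(N(Q)) = -2*4 + 6/(7*((15*(1 + 2*15)))) = -8 + 6/(7*((15*(1 + 30)))) = -8 + 6/(7*((15*31))) = -8 + (6/7)/465 = -8 + (6/7)*(1/465) = -8 + 2/1085 = -8678/1085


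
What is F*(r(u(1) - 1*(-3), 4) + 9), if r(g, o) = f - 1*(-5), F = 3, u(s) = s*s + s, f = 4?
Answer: 54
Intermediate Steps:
u(s) = s + s**2 (u(s) = s**2 + s = s + s**2)
r(g, o) = 9 (r(g, o) = 4 - 1*(-5) = 4 + 5 = 9)
F*(r(u(1) - 1*(-3), 4) + 9) = 3*(9 + 9) = 3*18 = 54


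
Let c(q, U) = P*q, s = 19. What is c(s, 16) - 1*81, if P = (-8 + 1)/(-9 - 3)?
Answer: -839/12 ≈ -69.917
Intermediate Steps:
P = 7/12 (P = -7/(-12) = -7*(-1/12) = 7/12 ≈ 0.58333)
c(q, U) = 7*q/12
c(s, 16) - 1*81 = (7/12)*19 - 1*81 = 133/12 - 81 = -839/12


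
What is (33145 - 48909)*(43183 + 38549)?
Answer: -1288423248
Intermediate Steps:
(33145 - 48909)*(43183 + 38549) = -15764*81732 = -1288423248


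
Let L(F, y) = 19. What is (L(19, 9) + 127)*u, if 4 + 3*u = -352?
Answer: -51976/3 ≈ -17325.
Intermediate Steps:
u = -356/3 (u = -4/3 + (1/3)*(-352) = -4/3 - 352/3 = -356/3 ≈ -118.67)
(L(19, 9) + 127)*u = (19 + 127)*(-356/3) = 146*(-356/3) = -51976/3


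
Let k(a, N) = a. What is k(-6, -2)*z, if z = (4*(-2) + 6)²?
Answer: -24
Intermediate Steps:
z = 4 (z = (-8 + 6)² = (-2)² = 4)
k(-6, -2)*z = -6*4 = -24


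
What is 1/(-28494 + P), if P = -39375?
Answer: -1/67869 ≈ -1.4734e-5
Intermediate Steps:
1/(-28494 + P) = 1/(-28494 - 39375) = 1/(-67869) = -1/67869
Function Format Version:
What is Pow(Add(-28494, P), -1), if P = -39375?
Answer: Rational(-1, 67869) ≈ -1.4734e-5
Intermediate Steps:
Pow(Add(-28494, P), -1) = Pow(Add(-28494, -39375), -1) = Pow(-67869, -1) = Rational(-1, 67869)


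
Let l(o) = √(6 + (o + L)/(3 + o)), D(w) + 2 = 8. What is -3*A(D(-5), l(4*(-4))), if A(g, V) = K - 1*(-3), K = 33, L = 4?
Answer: -108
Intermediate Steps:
D(w) = 6 (D(w) = -2 + 8 = 6)
l(o) = √(6 + (4 + o)/(3 + o)) (l(o) = √(6 + (o + 4)/(3 + o)) = √(6 + (4 + o)/(3 + o)))
A(g, V) = 36 (A(g, V) = 33 - 1*(-3) = 33 + 3 = 36)
-3*A(D(-5), l(4*(-4))) = -3*36 = -108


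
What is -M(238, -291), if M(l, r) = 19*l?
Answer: -4522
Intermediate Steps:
-M(238, -291) = -19*238 = -1*4522 = -4522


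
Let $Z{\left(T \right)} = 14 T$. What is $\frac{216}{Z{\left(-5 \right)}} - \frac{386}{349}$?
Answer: $- \frac{51202}{12215} \approx -4.1917$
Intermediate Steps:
$\frac{216}{Z{\left(-5 \right)}} - \frac{386}{349} = \frac{216}{14 \left(-5\right)} - \frac{386}{349} = \frac{216}{-70} - \frac{386}{349} = 216 \left(- \frac{1}{70}\right) - \frac{386}{349} = - \frac{108}{35} - \frac{386}{349} = - \frac{51202}{12215}$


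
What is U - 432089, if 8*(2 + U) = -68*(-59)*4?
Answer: -430085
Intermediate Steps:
U = 2004 (U = -2 + (-68*(-59)*4)/8 = -2 + (-(-4012)*4)/8 = -2 + (-1*(-16048))/8 = -2 + (⅛)*16048 = -2 + 2006 = 2004)
U - 432089 = 2004 - 432089 = -430085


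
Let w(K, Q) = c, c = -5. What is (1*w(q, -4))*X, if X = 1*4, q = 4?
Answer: -20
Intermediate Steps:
w(K, Q) = -5
X = 4
(1*w(q, -4))*X = (1*(-5))*4 = -5*4 = -20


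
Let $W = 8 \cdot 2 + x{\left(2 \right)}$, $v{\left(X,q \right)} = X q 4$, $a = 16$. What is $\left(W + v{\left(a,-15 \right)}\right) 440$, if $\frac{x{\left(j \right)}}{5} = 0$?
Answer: $-415360$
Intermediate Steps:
$x{\left(j \right)} = 0$ ($x{\left(j \right)} = 5 \cdot 0 = 0$)
$v{\left(X,q \right)} = 4 X q$
$W = 16$ ($W = 8 \cdot 2 + 0 = 16 + 0 = 16$)
$\left(W + v{\left(a,-15 \right)}\right) 440 = \left(16 + 4 \cdot 16 \left(-15\right)\right) 440 = \left(16 - 960\right) 440 = \left(-944\right) 440 = -415360$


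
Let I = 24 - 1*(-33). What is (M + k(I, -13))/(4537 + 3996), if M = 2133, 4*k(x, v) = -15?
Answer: 8517/34132 ≈ 0.24953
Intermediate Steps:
I = 57 (I = 24 + 33 = 57)
k(x, v) = -15/4 (k(x, v) = (¼)*(-15) = -15/4)
(M + k(I, -13))/(4537 + 3996) = (2133 - 15/4)/(4537 + 3996) = (8517/4)/8533 = (8517/4)*(1/8533) = 8517/34132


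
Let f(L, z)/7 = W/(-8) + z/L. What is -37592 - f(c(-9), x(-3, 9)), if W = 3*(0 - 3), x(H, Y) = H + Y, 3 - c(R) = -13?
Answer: -75205/2 ≈ -37603.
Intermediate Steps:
c(R) = 16 (c(R) = 3 - 1*(-13) = 3 + 13 = 16)
W = -9 (W = 3*(-3) = -9)
f(L, z) = 63/8 + 7*z/L (f(L, z) = 7*(-9/(-8) + z/L) = 7*(-9*(-⅛) + z/L) = 7*(9/8 + z/L) = 63/8 + 7*z/L)
-37592 - f(c(-9), x(-3, 9)) = -37592 - (63/8 + 7*(-3 + 9)/16) = -37592 - (63/8 + 7*6*(1/16)) = -37592 - (63/8 + 21/8) = -37592 - 1*21/2 = -37592 - 21/2 = -75205/2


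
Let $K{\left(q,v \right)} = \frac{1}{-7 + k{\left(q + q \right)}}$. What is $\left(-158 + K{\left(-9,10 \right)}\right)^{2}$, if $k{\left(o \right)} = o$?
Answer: $\frac{15610401}{625} \approx 24977.0$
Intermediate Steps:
$K{\left(q,v \right)} = \frac{1}{-7 + 2 q}$ ($K{\left(q,v \right)} = \frac{1}{-7 + \left(q + q\right)} = \frac{1}{-7 + 2 q}$)
$\left(-158 + K{\left(-9,10 \right)}\right)^{2} = \left(-158 + \frac{1}{-7 + 2 \left(-9\right)}\right)^{2} = \left(-158 + \frac{1}{-7 - 18}\right)^{2} = \left(-158 + \frac{1}{-25}\right)^{2} = \left(-158 - \frac{1}{25}\right)^{2} = \left(- \frac{3951}{25}\right)^{2} = \frac{15610401}{625}$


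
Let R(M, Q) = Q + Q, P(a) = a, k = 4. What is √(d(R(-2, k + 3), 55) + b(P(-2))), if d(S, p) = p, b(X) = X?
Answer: √53 ≈ 7.2801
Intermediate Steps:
R(M, Q) = 2*Q
√(d(R(-2, k + 3), 55) + b(P(-2))) = √(55 - 2) = √53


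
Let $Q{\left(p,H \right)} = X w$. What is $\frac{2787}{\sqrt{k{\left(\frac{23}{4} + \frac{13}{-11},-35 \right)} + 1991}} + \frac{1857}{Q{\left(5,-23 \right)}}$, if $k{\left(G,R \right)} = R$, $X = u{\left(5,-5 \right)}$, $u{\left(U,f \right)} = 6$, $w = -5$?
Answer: $- \frac{619}{10} + \frac{929 \sqrt{489}}{326} \approx 1.1162$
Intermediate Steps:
$X = 6$
$Q{\left(p,H \right)} = -30$ ($Q{\left(p,H \right)} = 6 \left(-5\right) = -30$)
$\frac{2787}{\sqrt{k{\left(\frac{23}{4} + \frac{13}{-11},-35 \right)} + 1991}} + \frac{1857}{Q{\left(5,-23 \right)}} = \frac{2787}{\sqrt{-35 + 1991}} + \frac{1857}{-30} = \frac{2787}{\sqrt{1956}} + 1857 \left(- \frac{1}{30}\right) = \frac{2787}{2 \sqrt{489}} - \frac{619}{10} = 2787 \frac{\sqrt{489}}{978} - \frac{619}{10} = \frac{929 \sqrt{489}}{326} - \frac{619}{10} = - \frac{619}{10} + \frac{929 \sqrt{489}}{326}$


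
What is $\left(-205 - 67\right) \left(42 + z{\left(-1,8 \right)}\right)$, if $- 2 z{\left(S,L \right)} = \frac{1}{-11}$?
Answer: $- \frac{125800}{11} \approx -11436.0$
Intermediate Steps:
$z{\left(S,L \right)} = \frac{1}{22}$ ($z{\left(S,L \right)} = - \frac{1}{2 \left(-11\right)} = \left(- \frac{1}{2}\right) \left(- \frac{1}{11}\right) = \frac{1}{22}$)
$\left(-205 - 67\right) \left(42 + z{\left(-1,8 \right)}\right) = \left(-205 - 67\right) \left(42 + \frac{1}{22}\right) = \left(-272\right) \frac{925}{22} = - \frac{125800}{11}$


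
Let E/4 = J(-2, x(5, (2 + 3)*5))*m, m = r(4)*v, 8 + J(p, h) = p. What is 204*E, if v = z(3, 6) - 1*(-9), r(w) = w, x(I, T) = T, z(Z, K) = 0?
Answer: -293760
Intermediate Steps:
J(p, h) = -8 + p
v = 9 (v = 0 - 1*(-9) = 0 + 9 = 9)
m = 36 (m = 4*9 = 36)
E = -1440 (E = 4*((-8 - 2)*36) = 4*(-10*36) = 4*(-360) = -1440)
204*E = 204*(-1440) = -293760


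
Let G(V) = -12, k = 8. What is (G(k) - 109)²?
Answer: 14641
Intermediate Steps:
(G(k) - 109)² = (-12 - 109)² = (-121)² = 14641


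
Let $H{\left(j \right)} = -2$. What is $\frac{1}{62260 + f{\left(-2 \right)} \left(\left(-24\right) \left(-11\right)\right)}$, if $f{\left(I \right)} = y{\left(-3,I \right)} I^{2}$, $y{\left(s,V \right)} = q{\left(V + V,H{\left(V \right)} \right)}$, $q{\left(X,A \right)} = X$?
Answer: $\frac{1}{58036} \approx 1.7231 \cdot 10^{-5}$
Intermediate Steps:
$y{\left(s,V \right)} = 2 V$ ($y{\left(s,V \right)} = V + V = 2 V$)
$f{\left(I \right)} = 2 I^{3}$ ($f{\left(I \right)} = 2 I I^{2} = 2 I^{3}$)
$\frac{1}{62260 + f{\left(-2 \right)} \left(\left(-24\right) \left(-11\right)\right)} = \frac{1}{62260 + 2 \left(-2\right)^{3} \left(\left(-24\right) \left(-11\right)\right)} = \frac{1}{62260 + 2 \left(-8\right) 264} = \frac{1}{62260 - 4224} = \frac{1}{58036}$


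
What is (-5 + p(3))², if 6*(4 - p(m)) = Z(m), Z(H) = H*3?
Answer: 25/4 ≈ 6.2500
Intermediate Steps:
Z(H) = 3*H
p(m) = 4 - m/2
(-5 + p(3))² = (-5 + (4 - ½*3))² = (-5 + (4 - 3/2))² = (-5 + 5/2)² = (-5/2)² = 25/4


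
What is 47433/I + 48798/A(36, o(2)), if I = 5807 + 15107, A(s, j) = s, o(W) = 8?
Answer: 14198180/10457 ≈ 1357.8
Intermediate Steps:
I = 20914
47433/I + 48798/A(36, o(2)) = 47433/20914 + 48798/36 = 47433*(1/20914) + 48798*(1/36) = 47433/20914 + 2711/2 = 14198180/10457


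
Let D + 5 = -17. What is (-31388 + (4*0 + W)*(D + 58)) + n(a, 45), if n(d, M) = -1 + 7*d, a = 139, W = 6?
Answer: -30200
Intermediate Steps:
D = -22 (D = -5 - 17 = -22)
(-31388 + (4*0 + W)*(D + 58)) + n(a, 45) = (-31388 + (4*0 + 6)*(-22 + 58)) + (-1 + 7*139) = (-31388 + (0 + 6)*36) + (-1 + 973) = (-31388 + 6*36) + 972 = (-31388 + 216) + 972 = -31172 + 972 = -30200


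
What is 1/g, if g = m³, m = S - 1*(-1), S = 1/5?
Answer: 125/216 ≈ 0.57870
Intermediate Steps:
S = ⅕ ≈ 0.20000
m = 6/5 (m = ⅕ - 1*(-1) = ⅕ + 1 = 6/5 ≈ 1.2000)
g = 216/125 (g = (6/5)³ = 216/125 ≈ 1.7280)
1/g = 1/(216/125) = 125/216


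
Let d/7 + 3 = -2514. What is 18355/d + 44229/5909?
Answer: 670811056/104110671 ≈ 6.4433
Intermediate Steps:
d = -17619 (d = -21 + 7*(-2514) = -21 - 17598 = -17619)
18355/d + 44229/5909 = 18355/(-17619) + 44229/5909 = 18355*(-1/17619) + 44229*(1/5909) = -18355/17619 + 44229/5909 = 670811056/104110671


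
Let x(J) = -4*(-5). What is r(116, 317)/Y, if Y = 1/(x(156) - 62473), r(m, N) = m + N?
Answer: -27042149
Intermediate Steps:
r(m, N) = N + m
x(J) = 20
Y = -1/62453 (Y = 1/(20 - 62473) = 1/(-62453) = -1/62453 ≈ -1.6012e-5)
r(116, 317)/Y = (317 + 116)/(-1/62453) = 433*(-62453) = -27042149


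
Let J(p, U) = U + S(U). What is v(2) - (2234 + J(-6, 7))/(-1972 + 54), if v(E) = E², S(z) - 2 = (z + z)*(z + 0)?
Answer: 10013/1918 ≈ 5.2205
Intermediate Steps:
S(z) = 2 + 2*z² (S(z) = 2 + (z + z)*(z + 0) = 2 + (2*z)*z = 2 + 2*z²)
J(p, U) = 2 + U + 2*U² (J(p, U) = U + (2 + 2*U²) = 2 + U + 2*U²)
v(2) - (2234 + J(-6, 7))/(-1972 + 54) = 2² - (2234 + (2 + 7 + 2*7²))/(-1972 + 54) = 4 - (2234 + (2 + 7 + 2*49))/(-1918) = 4 - (2234 + (2 + 7 + 98))*(-1)/1918 = 4 - (2234 + 107)*(-1)/1918 = 4 - 2341*(-1)/1918 = 4 - 1*(-2341/1918) = 4 + 2341/1918 = 10013/1918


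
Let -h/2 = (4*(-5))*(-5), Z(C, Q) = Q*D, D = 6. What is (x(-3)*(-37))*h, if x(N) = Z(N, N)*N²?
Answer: -1198800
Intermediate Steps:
Z(C, Q) = 6*Q (Z(C, Q) = Q*6 = 6*Q)
x(N) = 6*N³ (x(N) = (6*N)*N² = 6*N³)
h = -200 (h = -2*4*(-5)*(-5) = -(-40)*(-5) = -2*100 = -200)
(x(-3)*(-37))*h = ((6*(-3)³)*(-37))*(-200) = ((6*(-27))*(-37))*(-200) = -162*(-37)*(-200) = 5994*(-200) = -1198800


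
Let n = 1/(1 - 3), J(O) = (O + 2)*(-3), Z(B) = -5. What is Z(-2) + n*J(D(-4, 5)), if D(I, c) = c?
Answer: 11/2 ≈ 5.5000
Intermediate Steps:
J(O) = -6 - 3*O (J(O) = (2 + O)*(-3) = -6 - 3*O)
n = -½ (n = 1/(-2) = 1*(-½) = -½ ≈ -0.50000)
Z(-2) + n*J(D(-4, 5)) = -5 - (-6 - 3*5)/2 = -5 - (-6 - 15)/2 = -5 - ½*(-21) = -5 + 21/2 = 11/2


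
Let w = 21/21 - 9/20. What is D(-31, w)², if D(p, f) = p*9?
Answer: 77841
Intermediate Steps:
w = 11/20 (w = 21*(1/21) - 9*1/20 = 1 - 9/20 = 11/20 ≈ 0.55000)
D(p, f) = 9*p
D(-31, w)² = (9*(-31))² = (-279)² = 77841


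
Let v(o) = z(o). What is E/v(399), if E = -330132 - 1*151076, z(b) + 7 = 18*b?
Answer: -68744/1025 ≈ -67.067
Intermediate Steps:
z(b) = -7 + 18*b
v(o) = -7 + 18*o
E = -481208 (E = -330132 - 151076 = -481208)
E/v(399) = -481208/(-7 + 18*399) = -481208/(-7 + 7182) = -481208/7175 = -481208*1/7175 = -68744/1025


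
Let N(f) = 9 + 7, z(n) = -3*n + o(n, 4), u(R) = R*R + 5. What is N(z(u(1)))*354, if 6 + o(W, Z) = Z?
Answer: 5664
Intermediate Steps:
o(W, Z) = -6 + Z
u(R) = 5 + R² (u(R) = R² + 5 = 5 + R²)
z(n) = -2 - 3*n (z(n) = -3*n + (-6 + 4) = -3*n - 2 = -2 - 3*n)
N(f) = 16
N(z(u(1)))*354 = 16*354 = 5664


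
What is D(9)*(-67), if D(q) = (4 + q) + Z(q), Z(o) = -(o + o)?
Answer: 335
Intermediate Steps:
Z(o) = -2*o
D(q) = 4 - q (D(q) = (4 + q) - 2*q = 4 - q)
D(9)*(-67) = (4 - 1*9)*(-67) = (4 - 9)*(-67) = -5*(-67) = 335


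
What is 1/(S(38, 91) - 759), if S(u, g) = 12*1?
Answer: -1/747 ≈ -0.0013387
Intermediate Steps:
S(u, g) = 12
1/(S(38, 91) - 759) = 1/(12 - 759) = 1/(-747) = -1/747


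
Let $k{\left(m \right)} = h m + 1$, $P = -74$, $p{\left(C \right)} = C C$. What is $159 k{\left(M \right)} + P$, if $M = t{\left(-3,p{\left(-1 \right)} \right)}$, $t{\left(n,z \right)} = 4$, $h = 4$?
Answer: $2629$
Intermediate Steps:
$p{\left(C \right)} = C^{2}$
$M = 4$
$k{\left(m \right)} = 1 + 4 m$ ($k{\left(m \right)} = 4 m + 1 = 1 + 4 m$)
$159 k{\left(M \right)} + P = 159 \left(1 + 4 \cdot 4\right) - 74 = 159 \left(1 + 16\right) - 74 = 159 \cdot 17 - 74 = 2703 - 74 = 2629$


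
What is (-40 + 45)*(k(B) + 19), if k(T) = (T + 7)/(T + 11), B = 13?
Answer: 595/6 ≈ 99.167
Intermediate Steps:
k(T) = (7 + T)/(11 + T)
(-40 + 45)*(k(B) + 19) = (-40 + 45)*((7 + 13)/(11 + 13) + 19) = 5*(20/24 + 19) = 5*((1/24)*20 + 19) = 5*(⅚ + 19) = 5*(119/6) = 595/6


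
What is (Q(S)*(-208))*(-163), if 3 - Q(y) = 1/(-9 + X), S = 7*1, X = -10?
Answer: 1966432/19 ≈ 1.0350e+5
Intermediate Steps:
S = 7
Q(y) = 58/19 (Q(y) = 3 - 1/(-9 - 10) = 3 - 1/(-19) = 3 - 1*(-1/19) = 3 + 1/19 = 58/19)
(Q(S)*(-208))*(-163) = ((58/19)*(-208))*(-163) = -12064/19*(-163) = 1966432/19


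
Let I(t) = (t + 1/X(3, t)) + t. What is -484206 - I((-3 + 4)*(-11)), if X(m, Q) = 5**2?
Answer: -12104601/25 ≈ -4.8418e+5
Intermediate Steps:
X(m, Q) = 25
I(t) = 1/25 + 2*t (I(t) = (t + 1/25) + t = (1/25 + t) + t = 1/25 + 2*t)
-484206 - I((-3 + 4)*(-11)) = -484206 - (1/25 + 2*((-3 + 4)*(-11))) = -484206 - (1/25 + 2*(1*(-11))) = -484206 - (1/25 + 2*(-11)) = -484206 - (1/25 - 22) = -484206 - 1*(-549/25) = -484206 + 549/25 = -12104601/25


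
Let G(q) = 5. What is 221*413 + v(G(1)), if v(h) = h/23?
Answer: 2099284/23 ≈ 91273.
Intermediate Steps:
v(h) = h/23 (v(h) = h*(1/23) = h/23)
221*413 + v(G(1)) = 221*413 + (1/23)*5 = 91273 + 5/23 = 2099284/23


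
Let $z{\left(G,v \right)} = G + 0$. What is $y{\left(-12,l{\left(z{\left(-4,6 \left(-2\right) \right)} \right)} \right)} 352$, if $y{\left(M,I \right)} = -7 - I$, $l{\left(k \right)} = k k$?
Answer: $-8096$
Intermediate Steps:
$z{\left(G,v \right)} = G$
$l{\left(k \right)} = k^{2}$
$y{\left(-12,l{\left(z{\left(-4,6 \left(-2\right) \right)} \right)} \right)} 352 = \left(-7 - \left(-4\right)^{2}\right) 352 = \left(-7 - 16\right) 352 = \left(-23\right) 352 = -8096$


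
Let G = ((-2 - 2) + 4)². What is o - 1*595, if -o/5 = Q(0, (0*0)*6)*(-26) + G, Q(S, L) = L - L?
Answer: -595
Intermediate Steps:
G = 0 (G = (-4 + 4)² = 0² = 0)
Q(S, L) = 0
o = 0 (o = -5*(0*(-26) + 0) = -5*(0 + 0) = -5*0 = 0)
o - 1*595 = 0 - 1*595 = 0 - 595 = -595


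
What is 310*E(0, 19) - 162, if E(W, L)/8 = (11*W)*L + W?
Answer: -162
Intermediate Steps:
E(W, L) = 8*W + 88*L*W (E(W, L) = 8*((11*W)*L + W) = 8*(11*L*W + W) = 8*(W + 11*L*W) = 8*W + 88*L*W)
310*E(0, 19) - 162 = 310*(8*0*(1 + 11*19)) - 162 = 310*(8*0*(1 + 209)) - 162 = 310*(8*0*210) - 162 = 310*0 - 162 = 0 - 162 = -162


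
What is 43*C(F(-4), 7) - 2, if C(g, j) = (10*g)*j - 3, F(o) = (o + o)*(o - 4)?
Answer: 192509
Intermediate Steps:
F(o) = 2*o*(-4 + o) (F(o) = (2*o)*(-4 + o) = 2*o*(-4 + o))
C(g, j) = -3 + 10*g*j (C(g, j) = 10*g*j - 3 = -3 + 10*g*j)
43*C(F(-4), 7) - 2 = 43*(-3 + 10*(2*(-4)*(-4 - 4))*7) - 2 = 43*(-3 + 10*(2*(-4)*(-8))*7) - 2 = 43*(-3 + 10*64*7) - 2 = 43*(-3 + 4480) - 2 = 43*4477 - 2 = 192511 - 2 = 192509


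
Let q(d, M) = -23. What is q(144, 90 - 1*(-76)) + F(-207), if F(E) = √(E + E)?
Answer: -23 + 3*I*√46 ≈ -23.0 + 20.347*I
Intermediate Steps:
F(E) = √2*√E (F(E) = √(2*E) = √2*√E)
q(144, 90 - 1*(-76)) + F(-207) = -23 + √2*√(-207) = -23 + √2*(3*I*√23) = -23 + 3*I*√46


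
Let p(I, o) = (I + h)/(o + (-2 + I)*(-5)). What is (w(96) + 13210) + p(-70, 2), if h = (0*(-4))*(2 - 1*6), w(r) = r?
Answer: 2408351/181 ≈ 13306.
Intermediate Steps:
h = 0 (h = 0*(2 - 6) = 0*(-4) = 0)
p(I, o) = I/(10 + o - 5*I) (p(I, o) = (I + 0)/(o + (-2 + I)*(-5)) = I/(o + (10 - 5*I)) = I/(10 + o - 5*I))
(w(96) + 13210) + p(-70, 2) = (96 + 13210) - 70/(10 + 2 - 5*(-70)) = 13306 - 70/(10 + 2 + 350) = 13306 - 70/362 = 13306 - 70*1/362 = 13306 - 35/181 = 2408351/181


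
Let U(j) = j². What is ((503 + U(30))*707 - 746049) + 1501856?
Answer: 1747728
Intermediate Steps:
((503 + U(30))*707 - 746049) + 1501856 = ((503 + 30²)*707 - 746049) + 1501856 = ((503 + 900)*707 - 746049) + 1501856 = (1403*707 - 746049) + 1501856 = (991921 - 746049) + 1501856 = 245872 + 1501856 = 1747728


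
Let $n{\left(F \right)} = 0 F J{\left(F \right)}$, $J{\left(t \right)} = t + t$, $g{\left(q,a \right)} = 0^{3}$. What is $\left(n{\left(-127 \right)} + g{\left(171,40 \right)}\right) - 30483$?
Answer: $-30483$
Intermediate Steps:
$g{\left(q,a \right)} = 0$
$J{\left(t \right)} = 2 t$
$n{\left(F \right)} = 0$ ($n{\left(F \right)} = 0 F 2 F = 0 \cdot 2 F = 0$)
$\left(n{\left(-127 \right)} + g{\left(171,40 \right)}\right) - 30483 = \left(0 + 0\right) - 30483 = 0 - 30483 = -30483$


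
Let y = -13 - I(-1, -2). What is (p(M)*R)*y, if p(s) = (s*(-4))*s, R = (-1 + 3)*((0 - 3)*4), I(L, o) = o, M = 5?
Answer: -26400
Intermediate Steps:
R = -24 (R = 2*(-3*4) = 2*(-12) = -24)
p(s) = -4*s² (p(s) = (-4*s)*s = -4*s²)
y = -11 (y = -13 - 1*(-2) = -13 + 2 = -11)
(p(M)*R)*y = (-4*5²*(-24))*(-11) = (-4*25*(-24))*(-11) = -100*(-24)*(-11) = 2400*(-11) = -26400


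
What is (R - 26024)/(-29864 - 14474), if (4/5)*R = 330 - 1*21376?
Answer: 104663/88676 ≈ 1.1803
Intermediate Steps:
R = -52615/2 (R = 5*(330 - 1*21376)/4 = 5*(330 - 21376)/4 = (5/4)*(-21046) = -52615/2 ≈ -26308.)
(R - 26024)/(-29864 - 14474) = (-52615/2 - 26024)/(-29864 - 14474) = -104663/2/(-44338) = -104663/2*(-1/44338) = 104663/88676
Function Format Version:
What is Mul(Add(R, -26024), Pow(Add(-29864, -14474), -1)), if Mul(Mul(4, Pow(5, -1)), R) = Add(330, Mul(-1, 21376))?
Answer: Rational(104663, 88676) ≈ 1.1803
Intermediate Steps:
R = Rational(-52615, 2) (R = Mul(Rational(5, 4), Add(330, Mul(-1, 21376))) = Mul(Rational(5, 4), Add(330, -21376)) = Mul(Rational(5, 4), -21046) = Rational(-52615, 2) ≈ -26308.)
Mul(Add(R, -26024), Pow(Add(-29864, -14474), -1)) = Mul(Add(Rational(-52615, 2), -26024), Pow(Add(-29864, -14474), -1)) = Mul(Rational(-104663, 2), Pow(-44338, -1)) = Mul(Rational(-104663, 2), Rational(-1, 44338)) = Rational(104663, 88676)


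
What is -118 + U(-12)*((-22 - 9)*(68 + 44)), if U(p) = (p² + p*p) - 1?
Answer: -996582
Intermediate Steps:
U(p) = -1 + 2*p² (U(p) = (p² + p²) - 1 = 2*p² - 1 = -1 + 2*p²)
-118 + U(-12)*((-22 - 9)*(68 + 44)) = -118 + (-1 + 2*(-12)²)*((-22 - 9)*(68 + 44)) = -118 + (-1 + 2*144)*(-31*112) = -118 + (-1 + 288)*(-3472) = -118 + 287*(-3472) = -118 - 996464 = -996582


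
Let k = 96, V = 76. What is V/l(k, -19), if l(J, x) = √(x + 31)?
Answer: 38*√3/3 ≈ 21.939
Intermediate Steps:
l(J, x) = √(31 + x)
V/l(k, -19) = 76/(√(31 - 19)) = 76/(√12) = 76/((2*√3)) = 76*(√3/6) = 38*√3/3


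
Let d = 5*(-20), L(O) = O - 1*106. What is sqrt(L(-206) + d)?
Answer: 2*I*sqrt(103) ≈ 20.298*I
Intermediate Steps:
L(O) = -106 + O (L(O) = O - 106 = -106 + O)
d = -100
sqrt(L(-206) + d) = sqrt((-106 - 206) - 100) = sqrt(-312 - 100) = sqrt(-412) = 2*I*sqrt(103)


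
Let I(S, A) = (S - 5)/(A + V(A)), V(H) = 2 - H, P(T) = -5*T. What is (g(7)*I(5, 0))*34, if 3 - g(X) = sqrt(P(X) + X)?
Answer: 0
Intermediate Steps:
g(X) = 3 - 2*sqrt(-X) (g(X) = 3 - sqrt(-5*X + X) = 3 - sqrt(-4*X) = 3 - 2*sqrt(-X))
I(S, A) = -5/2 + S/2 (I(S, A) = (S - 5)/(A + (2 - A)) = (-5 + S)/2 = (-5 + S)*(1/2) = -5/2 + S/2)
(g(7)*I(5, 0))*34 = ((3 - 2*I*sqrt(7))*(-5/2 + (1/2)*5))*34 = ((3 - 2*I*sqrt(7))*(-5/2 + 5/2))*34 = ((3 - 2*I*sqrt(7))*0)*34 = 0*34 = 0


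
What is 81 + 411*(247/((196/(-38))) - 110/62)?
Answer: -61762725/3038 ≈ -20330.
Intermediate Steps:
81 + 411*(247/((196/(-38))) - 110/62) = 81 + 411*(247/((196*(-1/38))) - 110*1/62) = 81 + 411*(247/(-98/19) - 55/31) = 81 + 411*(247*(-19/98) - 55/31) = 81 + 411*(-4693/98 - 55/31) = 81 + 411*(-150873/3038) = 81 - 62008803/3038 = -61762725/3038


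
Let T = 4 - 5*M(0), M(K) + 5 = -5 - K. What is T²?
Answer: 2916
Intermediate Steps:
M(K) = -10 - K (M(K) = -5 + (-5 - K) = -10 - K)
T = 54 (T = 4 - 5*(-10 - 1*0) = 4 - 5*(-10 + 0) = 4 - 5*(-10) = 4 + 50 = 54)
T² = 54² = 2916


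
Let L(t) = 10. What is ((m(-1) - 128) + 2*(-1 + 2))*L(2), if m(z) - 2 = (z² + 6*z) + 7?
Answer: -1220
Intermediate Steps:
m(z) = 9 + z² + 6*z (m(z) = 2 + ((z² + 6*z) + 7) = 2 + (7 + z² + 6*z) = 9 + z² + 6*z)
((m(-1) - 128) + 2*(-1 + 2))*L(2) = (((9 + (-1)² + 6*(-1)) - 128) + 2*(-1 + 2))*10 = (((9 + 1 - 6) - 128) + 2*1)*10 = ((4 - 128) + 2)*10 = (-124 + 2)*10 = -122*10 = -1220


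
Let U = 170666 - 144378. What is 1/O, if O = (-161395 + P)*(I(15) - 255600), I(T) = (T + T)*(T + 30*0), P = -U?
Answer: 1/47887317450 ≈ 2.0882e-11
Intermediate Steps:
U = 26288
P = -26288 (P = -1*26288 = -26288)
I(T) = 2*T² (I(T) = (2*T)*(T + 0) = (2*T)*T = 2*T²)
O = 47887317450 (O = (-161395 - 26288)*(2*15² - 255600) = -187683*(2*225 - 255600) = -187683*(450 - 255600) = -187683*(-255150) = 47887317450)
1/O = 1/47887317450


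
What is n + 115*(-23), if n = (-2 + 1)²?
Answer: -2644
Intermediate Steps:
n = 1 (n = (-1)² = 1)
n + 115*(-23) = 1 + 115*(-23) = 1 - 2645 = -2644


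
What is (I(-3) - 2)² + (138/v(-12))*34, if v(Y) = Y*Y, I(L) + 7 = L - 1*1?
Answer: 2419/12 ≈ 201.58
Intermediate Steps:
I(L) = -8 + L (I(L) = -7 + (L - 1*1) = -7 + (L - 1) = -7 + (-1 + L) = -8 + L)
v(Y) = Y²
(I(-3) - 2)² + (138/v(-12))*34 = ((-8 - 3) - 2)² + (138/((-12)²))*34 = (-11 - 2)² + (138/144)*34 = (-13)² + (138*(1/144))*34 = 169 + (23/24)*34 = 169 + 391/12 = 2419/12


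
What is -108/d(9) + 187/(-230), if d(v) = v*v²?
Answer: -5969/6210 ≈ -0.96119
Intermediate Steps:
d(v) = v³
-108/d(9) + 187/(-230) = -108/(9³) + 187/(-230) = -108/729 + 187*(-1/230) = -108*1/729 - 187/230 = -4/27 - 187/230 = -5969/6210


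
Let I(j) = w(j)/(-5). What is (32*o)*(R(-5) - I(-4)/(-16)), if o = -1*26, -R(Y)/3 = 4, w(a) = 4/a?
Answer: 49868/5 ≈ 9973.6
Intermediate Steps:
R(Y) = -12 (R(Y) = -3*4 = -12)
I(j) = -4/(5*j) (I(j) = (4/j)/(-5) = (4/j)*(-1/5) = -4/(5*j))
o = -26
(32*o)*(R(-5) - I(-4)/(-16)) = (32*(-26))*(-12 - (-4/5/(-4))/(-16)) = -832*(-12 - (-4/5*(-1/4))*(-1)/16) = -832*(-12 - (-1)/(5*16)) = -832*(-12 - 1*(-1/80)) = -832*(-12 + 1/80) = -832*(-959/80) = 49868/5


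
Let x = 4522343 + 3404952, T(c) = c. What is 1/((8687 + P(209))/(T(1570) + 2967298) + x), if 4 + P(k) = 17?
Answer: 742217/5883773115190 ≈ 1.2615e-7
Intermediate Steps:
P(k) = 13 (P(k) = -4 + 17 = 13)
x = 7927295
1/((8687 + P(209))/(T(1570) + 2967298) + x) = 1/((8687 + 13)/(1570 + 2967298) + 7927295) = 1/(8700/2968868 + 7927295) = 1/(8700*(1/2968868) + 7927295) = 1/(2175/742217 + 7927295) = 1/(5883773115190/742217) = 742217/5883773115190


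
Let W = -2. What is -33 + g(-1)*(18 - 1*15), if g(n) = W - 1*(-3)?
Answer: -30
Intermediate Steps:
g(n) = 1 (g(n) = -2 - 1*(-3) = -2 + 3 = 1)
-33 + g(-1)*(18 - 1*15) = -33 + 1*(18 - 1*15) = -33 + 1*(18 - 15) = -33 + 1*3 = -33 + 3 = -30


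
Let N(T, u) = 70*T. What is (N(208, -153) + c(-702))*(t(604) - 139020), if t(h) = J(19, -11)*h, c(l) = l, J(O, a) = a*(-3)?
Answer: -1650321504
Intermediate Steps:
J(O, a) = -3*a
t(h) = 33*h (t(h) = (-3*(-11))*h = 33*h)
(N(208, -153) + c(-702))*(t(604) - 139020) = (70*208 - 702)*(33*604 - 139020) = (14560 - 702)*(19932 - 139020) = 13858*(-119088) = -1650321504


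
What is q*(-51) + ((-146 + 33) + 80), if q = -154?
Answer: 7821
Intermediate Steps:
q*(-51) + ((-146 + 33) + 80) = -154*(-51) + ((-146 + 33) + 80) = 7854 + (-113 + 80) = 7854 - 33 = 7821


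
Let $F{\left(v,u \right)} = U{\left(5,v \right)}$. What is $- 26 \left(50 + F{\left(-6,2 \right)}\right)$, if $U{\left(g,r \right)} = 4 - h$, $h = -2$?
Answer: $-1456$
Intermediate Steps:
$U{\left(g,r \right)} = 6$ ($U{\left(g,r \right)} = 4 - -2 = 4 + 2 = 6$)
$F{\left(v,u \right)} = 6$
$- 26 \left(50 + F{\left(-6,2 \right)}\right) = - 26 \left(50 + 6\right) = \left(-26\right) 56 = -1456$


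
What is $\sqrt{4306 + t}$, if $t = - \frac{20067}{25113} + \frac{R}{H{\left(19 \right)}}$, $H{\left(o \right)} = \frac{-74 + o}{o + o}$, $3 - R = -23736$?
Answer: $\frac{i \sqrt{21190777032535}}{41855} \approx 109.98 i$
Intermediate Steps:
$R = 23739$ ($R = 3 - -23736 = 3 + 23736 = 23739$)
$H{\left(o \right)} = \frac{-74 + o}{2 o}$
$t = - \frac{686517847}{41855}$ ($t = - \frac{20067}{25113} + \frac{23739}{\frac{1}{2} \cdot \frac{1}{19} \left(-74 + 19\right)} = \left(-20067\right) \frac{1}{25113} + \frac{23739}{\frac{1}{2} \cdot \frac{1}{19} \left(-55\right)} = - \frac{6689}{8371} + \frac{23739}{- \frac{55}{38}} = - \frac{6689}{8371} + 23739 \left(- \frac{38}{55}\right) = - \frac{6689}{8371} - \frac{902082}{55} = - \frac{686517847}{41855} \approx -16402.0$)
$\sqrt{4306 + t} = \sqrt{4306 - \frac{686517847}{41855}} = \sqrt{- \frac{506290217}{41855}} = \frac{i \sqrt{21190777032535}}{41855}$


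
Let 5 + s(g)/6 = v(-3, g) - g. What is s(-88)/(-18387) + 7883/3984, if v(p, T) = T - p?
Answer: 16110281/8139312 ≈ 1.9793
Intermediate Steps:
s(g) = -12 (s(g) = -30 + 6*((g - 1*(-3)) - g) = -30 + 6*((g + 3) - g) = -30 + 6*((3 + g) - g) = -30 + 6*3 = -30 + 18 = -12)
s(-88)/(-18387) + 7883/3984 = -12/(-18387) + 7883/3984 = -12*(-1/18387) + 7883*(1/3984) = 4/6129 + 7883/3984 = 16110281/8139312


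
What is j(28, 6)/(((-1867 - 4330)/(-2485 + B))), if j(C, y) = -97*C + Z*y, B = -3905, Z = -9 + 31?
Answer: -16511760/6197 ≈ -2664.5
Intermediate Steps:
Z = 22
j(C, y) = -97*C + 22*y
j(28, 6)/(((-1867 - 4330)/(-2485 + B))) = (-97*28 + 22*6)/(((-1867 - 4330)/(-2485 - 3905))) = (-2716 + 132)/((-6197/(-6390))) = -2584/((-6197*(-1/6390))) = -2584/6197/6390 = -2584*6390/6197 = -16511760/6197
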